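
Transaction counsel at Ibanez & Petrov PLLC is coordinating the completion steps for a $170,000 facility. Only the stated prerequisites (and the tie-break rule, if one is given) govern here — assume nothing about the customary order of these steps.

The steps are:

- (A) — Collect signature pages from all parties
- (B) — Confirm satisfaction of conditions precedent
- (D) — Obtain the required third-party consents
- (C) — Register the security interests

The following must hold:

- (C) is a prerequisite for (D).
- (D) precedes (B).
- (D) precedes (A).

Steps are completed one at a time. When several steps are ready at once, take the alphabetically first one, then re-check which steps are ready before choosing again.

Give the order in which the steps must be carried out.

(C), (D), (A), (B)

(C) has no prerequisites → (C) first.
Next only (D) has its prerequisites met → (D).
Ready: (A) and (B). (A) has the earlier label → (A).
(B) needed (D), now all done → (B).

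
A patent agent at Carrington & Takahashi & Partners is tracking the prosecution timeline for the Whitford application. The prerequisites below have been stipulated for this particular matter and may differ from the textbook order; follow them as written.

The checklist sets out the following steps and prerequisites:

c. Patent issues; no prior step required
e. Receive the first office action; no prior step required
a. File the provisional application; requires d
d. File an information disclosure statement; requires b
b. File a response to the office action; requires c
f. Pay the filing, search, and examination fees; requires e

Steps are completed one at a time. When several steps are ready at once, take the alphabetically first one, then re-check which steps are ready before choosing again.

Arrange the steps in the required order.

Nothing is required for c and e. c has the earlier label → c first.
b now also ready, so the ready set is {b, e}; b has the earlier label → b.
d now also ready, so the ready set is {d, e}; d has the earlier label → d.
a now also ready, so the ready set is {a, e}; a has the earlier label → a.
Next only e has its prerequisites met → e.
f is the only step now ready → f.

c b d a e f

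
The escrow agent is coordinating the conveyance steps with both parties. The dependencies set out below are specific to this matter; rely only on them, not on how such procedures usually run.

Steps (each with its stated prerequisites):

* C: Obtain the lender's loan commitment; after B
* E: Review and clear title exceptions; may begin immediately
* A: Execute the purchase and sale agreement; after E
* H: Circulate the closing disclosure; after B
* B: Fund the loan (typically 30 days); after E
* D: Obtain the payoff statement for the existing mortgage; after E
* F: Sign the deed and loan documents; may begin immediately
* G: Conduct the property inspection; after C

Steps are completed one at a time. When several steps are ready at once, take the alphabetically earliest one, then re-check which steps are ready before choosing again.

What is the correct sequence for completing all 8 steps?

E, A, B, C, D, F, G, H

Nothing is required for E and F. E has the earlier label → E first.
Ready: A, B, D and F. A has the earlier label → A.
Now B, D and F have their prerequisites met. B has the earlier label, so B next.
Now C, D, F and H have their prerequisites met. C has the earlier label, so C next.
Now D, F, G and H have their prerequisites met. D has the earlier label, so D next.
Now F, G and H have their prerequisites met. F has the earlier label, so F next.
Ready: G and H. G has the earlier label → G.
Next only H has its prerequisites met → H.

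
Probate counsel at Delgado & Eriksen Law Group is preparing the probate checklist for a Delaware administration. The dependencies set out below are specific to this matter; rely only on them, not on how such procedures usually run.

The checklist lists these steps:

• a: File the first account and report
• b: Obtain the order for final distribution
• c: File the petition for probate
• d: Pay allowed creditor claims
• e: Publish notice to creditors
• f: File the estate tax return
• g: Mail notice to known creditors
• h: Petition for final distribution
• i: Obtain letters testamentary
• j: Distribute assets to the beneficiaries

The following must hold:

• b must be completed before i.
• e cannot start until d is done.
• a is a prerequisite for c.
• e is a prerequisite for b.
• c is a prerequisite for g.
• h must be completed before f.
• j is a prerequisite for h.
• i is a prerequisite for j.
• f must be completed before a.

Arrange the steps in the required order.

d → e → b → i → j → h → f → a → c → g

d is the only step with nothing outstanding, so it goes first.
e is the only step now ready → e.
Next only b has its prerequisites met → b.
i is the only step now ready → i.
j needed i, now all done → j.
h needed j, now all done → h.
Next only f has its prerequisites met → f.
That leaves a as the only ready step → a.
c is the only step now ready → c.
g needed c, now all done → g.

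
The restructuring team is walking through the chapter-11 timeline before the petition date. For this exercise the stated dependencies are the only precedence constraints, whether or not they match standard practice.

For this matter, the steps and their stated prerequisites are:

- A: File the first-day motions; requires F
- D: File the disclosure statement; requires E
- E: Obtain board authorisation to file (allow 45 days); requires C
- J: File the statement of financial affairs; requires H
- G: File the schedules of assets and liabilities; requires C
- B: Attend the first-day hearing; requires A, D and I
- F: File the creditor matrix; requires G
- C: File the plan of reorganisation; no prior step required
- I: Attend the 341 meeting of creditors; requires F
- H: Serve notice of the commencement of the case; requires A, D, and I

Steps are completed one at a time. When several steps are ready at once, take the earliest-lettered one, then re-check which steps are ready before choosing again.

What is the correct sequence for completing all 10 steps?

C, E, D, G, F, A, I, B, H, J

C is the only step with nothing outstanding, so it goes first.
E and G are both available; E has the earlier label → E.
D now also ready, so the ready set is {D, G}; D has the earlier label → D.
That leaves G as the only ready step → G.
That leaves F as the only ready step → F.
Now A and I have their prerequisites met. A has the earlier label, so A next.
I is the only step now ready → I.
B and H are both available; B has the earlier label → B.
H needed A, D and I, now all done → H.
Next only J has its prerequisites met → J.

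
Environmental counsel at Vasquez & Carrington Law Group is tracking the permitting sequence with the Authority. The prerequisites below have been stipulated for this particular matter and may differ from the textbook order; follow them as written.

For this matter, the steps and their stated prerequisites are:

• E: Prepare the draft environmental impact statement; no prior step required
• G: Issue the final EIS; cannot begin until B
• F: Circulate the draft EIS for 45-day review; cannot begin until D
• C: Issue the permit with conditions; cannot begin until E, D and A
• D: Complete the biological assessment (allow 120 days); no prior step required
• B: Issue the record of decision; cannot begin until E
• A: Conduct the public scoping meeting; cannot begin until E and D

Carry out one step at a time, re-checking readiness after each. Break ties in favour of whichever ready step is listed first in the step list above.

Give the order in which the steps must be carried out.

E, D, F, B, G, A, C

Nothing is required for E and D. E is listed earlier → E first.
B now also ready, so the ready set is {D, B}; D is listed earlier → D.
Now F, B and A have their prerequisites met. F is listed earlier, so F next.
B and A are both available; B is listed earlier → B.
Now G and A have their prerequisites met. G is listed earlier, so G next.
A is the only step now ready → A.
C is the only step now ready → C.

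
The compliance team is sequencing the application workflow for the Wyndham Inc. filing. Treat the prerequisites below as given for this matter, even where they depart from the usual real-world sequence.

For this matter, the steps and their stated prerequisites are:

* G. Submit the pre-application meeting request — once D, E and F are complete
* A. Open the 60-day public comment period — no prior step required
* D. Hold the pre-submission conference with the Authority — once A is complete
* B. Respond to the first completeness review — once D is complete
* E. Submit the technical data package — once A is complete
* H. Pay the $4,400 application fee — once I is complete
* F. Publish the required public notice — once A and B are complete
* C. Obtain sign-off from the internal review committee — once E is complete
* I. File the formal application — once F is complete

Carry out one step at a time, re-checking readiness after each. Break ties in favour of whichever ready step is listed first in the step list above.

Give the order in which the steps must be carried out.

A is the only step with nothing outstanding, so it goes first.
D and E are both available; D is listed earlier → D.
Ready: B and E. B is listed earlier → B.
E and F are both available; E is listed earlier → E.
C now also ready, so the ready set is {F, C}; F is listed earlier → F.
G, C and I are all available; G is listed earlier → G.
Ready: C and I. C is listed earlier → C.
I is the only step now ready → I.
That leaves H as the only ready step → H.

A, D, B, E, F, G, C, I, H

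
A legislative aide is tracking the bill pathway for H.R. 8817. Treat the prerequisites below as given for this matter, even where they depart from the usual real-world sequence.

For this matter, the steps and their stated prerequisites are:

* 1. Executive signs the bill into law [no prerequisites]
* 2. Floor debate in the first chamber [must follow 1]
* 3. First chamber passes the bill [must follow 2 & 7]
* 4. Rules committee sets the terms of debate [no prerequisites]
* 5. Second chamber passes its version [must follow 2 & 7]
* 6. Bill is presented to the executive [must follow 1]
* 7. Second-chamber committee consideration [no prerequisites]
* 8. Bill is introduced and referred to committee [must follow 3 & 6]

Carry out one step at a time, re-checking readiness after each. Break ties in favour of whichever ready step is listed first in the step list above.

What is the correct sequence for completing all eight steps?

1 → 2 → 4 → 6 → 7 → 3 → 5 → 8

Nothing is required for 1, 4 and 7. 1 is listed earlier → 1 first.
2, 4, 6 and 7 are all available; 2 is listed earlier → 2.
4, 6 and 7 are all available; 4 is listed earlier → 4.
6 and 7 are both available; 6 is listed earlier → 6.
Next only 7 has its prerequisites met → 7.
Now 3 and 5 have their prerequisites met. 3 is listed earlier, so 3 next.
Ready: 5 and 8. 5 is listed earlier → 5.
Next only 8 has its prerequisites met → 8.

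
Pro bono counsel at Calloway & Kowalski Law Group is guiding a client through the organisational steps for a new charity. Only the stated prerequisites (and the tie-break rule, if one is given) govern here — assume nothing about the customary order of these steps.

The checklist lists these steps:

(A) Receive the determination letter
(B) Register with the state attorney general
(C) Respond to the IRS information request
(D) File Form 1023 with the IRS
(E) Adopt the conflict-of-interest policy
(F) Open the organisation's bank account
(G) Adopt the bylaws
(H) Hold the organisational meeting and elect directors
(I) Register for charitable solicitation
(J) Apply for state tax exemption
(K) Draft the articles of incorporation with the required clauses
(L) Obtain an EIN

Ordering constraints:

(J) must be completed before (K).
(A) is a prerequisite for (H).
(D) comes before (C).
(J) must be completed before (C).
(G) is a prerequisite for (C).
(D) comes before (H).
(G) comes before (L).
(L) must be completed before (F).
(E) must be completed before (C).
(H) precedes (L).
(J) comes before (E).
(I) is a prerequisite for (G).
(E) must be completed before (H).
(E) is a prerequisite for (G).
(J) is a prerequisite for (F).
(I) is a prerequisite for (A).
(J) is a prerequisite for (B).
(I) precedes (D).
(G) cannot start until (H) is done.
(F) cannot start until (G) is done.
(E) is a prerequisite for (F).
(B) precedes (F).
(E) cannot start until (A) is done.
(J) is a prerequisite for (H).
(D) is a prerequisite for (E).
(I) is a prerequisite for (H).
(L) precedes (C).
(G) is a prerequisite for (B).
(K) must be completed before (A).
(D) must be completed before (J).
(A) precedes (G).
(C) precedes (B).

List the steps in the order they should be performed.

Only (I) has no prerequisites, so it is first.
(D) needed (I), now all done → (D).
(J) needed (D), now all done → (J).
(K) is the only step now ready → (K).
(A) needed (I) and (K), now all done → (A).
(E) needed (A), (D) and (J), now all done → (E).
Next only (H) has its prerequisites met → (H).
(G) is the only step now ready → (G).
Next only (L) has its prerequisites met → (L).
(C) is the only step now ready → (C).
(B) is the only step now ready → (B).
(F) needed (B), (E), (G), (J) and (L), now all done → (F).

(I), (D), (J), (K), (A), (E), (H), (G), (L), (C), (B), (F)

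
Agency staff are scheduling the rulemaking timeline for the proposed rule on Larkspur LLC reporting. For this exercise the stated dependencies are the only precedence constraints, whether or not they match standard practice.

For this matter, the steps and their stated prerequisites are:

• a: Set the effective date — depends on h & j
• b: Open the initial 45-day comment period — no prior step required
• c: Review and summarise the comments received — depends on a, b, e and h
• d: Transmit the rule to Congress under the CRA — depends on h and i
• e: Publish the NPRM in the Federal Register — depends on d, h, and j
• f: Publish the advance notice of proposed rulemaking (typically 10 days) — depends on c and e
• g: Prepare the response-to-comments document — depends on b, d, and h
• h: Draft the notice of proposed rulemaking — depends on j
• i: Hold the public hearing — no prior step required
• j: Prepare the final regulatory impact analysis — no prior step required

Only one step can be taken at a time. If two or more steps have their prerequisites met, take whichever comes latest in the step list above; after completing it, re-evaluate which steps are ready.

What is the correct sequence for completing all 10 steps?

j → i → h → d → e → b → g → a → c → f

j, i and b have no prerequisites; j is listed later, so j is first.
h now also ready, so the ready set is {i, h, b}; i is listed later → i.
h and b are both available; h is listed later → h.
d and a now also ready, so the ready set is {d, b, a}; d is listed later → d.
Now e, b and a have their prerequisites met. e is listed later, so e next.
Now b and a have their prerequisites met. b is listed later, so b next.
g now also ready, so the ready set is {g, a}; g is listed later → g.
a needed j and h, now all done → a.
Next only c has its prerequisites met → c.
That leaves f as the only ready step → f.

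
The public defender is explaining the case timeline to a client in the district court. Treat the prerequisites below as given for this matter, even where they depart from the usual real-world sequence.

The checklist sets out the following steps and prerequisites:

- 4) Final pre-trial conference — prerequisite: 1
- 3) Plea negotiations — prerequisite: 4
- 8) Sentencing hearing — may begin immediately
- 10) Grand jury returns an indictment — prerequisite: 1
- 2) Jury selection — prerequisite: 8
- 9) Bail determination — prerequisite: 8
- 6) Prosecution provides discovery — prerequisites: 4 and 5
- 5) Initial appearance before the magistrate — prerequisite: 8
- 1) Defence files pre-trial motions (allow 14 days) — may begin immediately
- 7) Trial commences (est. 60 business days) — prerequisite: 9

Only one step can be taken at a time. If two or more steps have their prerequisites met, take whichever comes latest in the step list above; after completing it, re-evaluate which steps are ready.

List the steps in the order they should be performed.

1, 10, 8, 5, 9, 7, 2, 4, 6, 3

1 and 8 have no prerequisites; 1 is listed later, so 1 is first.
10, 8 and 4 are all available; 10 is listed later → 10.
8 and 4 are both available; 8 is listed later → 8.
Now 5, 9, 2 and 4 have their prerequisites met. 5 is listed later, so 5 next.
9, 2 and 4 are all available; 9 is listed later → 9.
7 now also ready, so the ready set is {7, 2, 4}; 7 is listed later → 7.
2 and 4 are both available; 2 is listed later → 2.
Next only 4 has its prerequisites met → 4.
Ready: 6 and 3. 6 is listed later → 6.
That leaves 3 as the only ready step → 3.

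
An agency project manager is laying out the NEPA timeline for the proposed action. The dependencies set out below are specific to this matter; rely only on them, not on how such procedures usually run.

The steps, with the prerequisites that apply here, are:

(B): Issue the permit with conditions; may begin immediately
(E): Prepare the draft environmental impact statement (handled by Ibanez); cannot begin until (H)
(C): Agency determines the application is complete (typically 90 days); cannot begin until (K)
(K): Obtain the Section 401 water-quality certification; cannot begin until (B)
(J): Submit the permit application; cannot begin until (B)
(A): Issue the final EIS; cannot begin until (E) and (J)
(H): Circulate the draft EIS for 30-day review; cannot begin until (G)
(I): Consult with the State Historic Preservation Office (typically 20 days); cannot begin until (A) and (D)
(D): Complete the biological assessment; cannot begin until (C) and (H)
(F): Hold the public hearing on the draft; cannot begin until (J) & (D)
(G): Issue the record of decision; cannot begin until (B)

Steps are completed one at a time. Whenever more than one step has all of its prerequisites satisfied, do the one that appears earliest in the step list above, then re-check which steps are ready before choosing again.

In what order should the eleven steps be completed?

(B) (K) (C) (J) (G) (H) (E) (A) (D) (I) (F)

Only (B) has no prerequisites, so it is first.
Now (K), (J) and (G) have their prerequisites met. (K) is listed earlier, so (K) next.
(C), (J) and (G) are all available; (C) is listed earlier → (C).
(J) and (G) are both available; (J) is listed earlier → (J).
(G) needed (B), now all done → (G).
(H) is the only step now ready → (H).
Ready: (E) and (D). (E) is listed earlier → (E).
(A) now also ready, so the ready set is {(A), (D)}; (A) is listed earlier → (A).
(D) is the only step now ready → (D).
Now (I) and (F) have their prerequisites met. (I) is listed earlier, so (I) next.
(F) needed (J) and (D), now all done → (F).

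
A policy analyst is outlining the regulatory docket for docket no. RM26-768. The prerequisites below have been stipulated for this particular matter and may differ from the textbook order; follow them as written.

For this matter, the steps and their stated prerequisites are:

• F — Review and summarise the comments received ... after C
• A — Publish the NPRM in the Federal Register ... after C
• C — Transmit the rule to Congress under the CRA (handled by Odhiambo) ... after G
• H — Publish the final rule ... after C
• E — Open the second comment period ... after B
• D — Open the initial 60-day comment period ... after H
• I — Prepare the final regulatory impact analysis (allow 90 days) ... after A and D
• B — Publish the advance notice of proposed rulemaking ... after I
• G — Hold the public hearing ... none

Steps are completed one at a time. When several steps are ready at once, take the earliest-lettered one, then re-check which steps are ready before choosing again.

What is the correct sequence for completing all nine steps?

G, C, A, F, H, D, I, B, E

Only G has no prerequisites, so it is first.
Next only C has its prerequisites met → C.
Ready: A, F and H. A has the earlier label → A.
F and H are both available; F has the earlier label → F.
That leaves H as the only ready step → H.
D is the only step now ready → D.
I needed A and D, now all done → I.
B needed I, now all done → B.
Next only E has its prerequisites met → E.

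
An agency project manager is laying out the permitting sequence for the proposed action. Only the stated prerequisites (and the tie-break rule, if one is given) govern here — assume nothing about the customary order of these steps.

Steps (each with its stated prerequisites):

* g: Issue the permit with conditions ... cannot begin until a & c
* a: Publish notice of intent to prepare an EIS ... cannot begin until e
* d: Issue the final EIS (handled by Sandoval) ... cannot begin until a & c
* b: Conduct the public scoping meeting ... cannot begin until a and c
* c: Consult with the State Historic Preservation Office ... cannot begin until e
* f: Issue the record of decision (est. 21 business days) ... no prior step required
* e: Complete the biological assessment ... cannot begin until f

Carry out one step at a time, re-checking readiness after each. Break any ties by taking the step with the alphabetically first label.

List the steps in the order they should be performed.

f e a c b d g

Only f has no prerequisites, so it is first.
e is the only step now ready → e.
Ready: a and c. a has the earlier label → a.
c needed e, now all done → c.
Ready: b, d and g. b has the earlier label → b.
Now d and g have their prerequisites met. d has the earlier label, so d next.
That leaves g as the only ready step → g.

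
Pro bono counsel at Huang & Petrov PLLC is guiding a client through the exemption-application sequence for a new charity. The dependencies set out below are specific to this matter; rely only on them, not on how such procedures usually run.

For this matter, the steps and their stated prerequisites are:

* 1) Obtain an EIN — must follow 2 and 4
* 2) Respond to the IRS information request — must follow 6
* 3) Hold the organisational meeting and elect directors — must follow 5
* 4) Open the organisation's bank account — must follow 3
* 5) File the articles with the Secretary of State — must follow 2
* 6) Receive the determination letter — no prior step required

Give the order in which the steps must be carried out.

6 is the only step with nothing outstanding, so it goes first.
Next only 2 has its prerequisites met → 2.
5 is the only step now ready → 5.
That leaves 3 as the only ready step → 3.
4 needed 3, now all done → 4.
1 needed 2 and 4, now all done → 1.

6, 2, 5, 3, 4, 1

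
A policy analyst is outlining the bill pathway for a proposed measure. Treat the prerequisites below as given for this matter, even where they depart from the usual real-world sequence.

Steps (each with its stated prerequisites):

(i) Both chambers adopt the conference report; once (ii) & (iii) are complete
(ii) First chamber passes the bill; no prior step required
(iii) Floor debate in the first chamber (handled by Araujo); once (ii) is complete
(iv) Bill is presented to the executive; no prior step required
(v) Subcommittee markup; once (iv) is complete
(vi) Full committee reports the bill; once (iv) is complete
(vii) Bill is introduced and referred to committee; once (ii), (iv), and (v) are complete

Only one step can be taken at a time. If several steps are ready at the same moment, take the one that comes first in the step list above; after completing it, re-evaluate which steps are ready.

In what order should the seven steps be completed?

(ii) → (iii) → (i) → (iv) → (v) → (vi) → (vii)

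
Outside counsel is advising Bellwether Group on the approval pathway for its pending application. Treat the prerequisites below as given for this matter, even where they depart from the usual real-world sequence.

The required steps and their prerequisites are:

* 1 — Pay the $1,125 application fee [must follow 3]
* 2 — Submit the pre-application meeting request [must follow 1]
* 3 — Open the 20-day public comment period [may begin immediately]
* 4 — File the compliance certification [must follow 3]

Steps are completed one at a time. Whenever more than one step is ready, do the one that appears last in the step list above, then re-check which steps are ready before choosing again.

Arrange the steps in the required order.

3, 4, 1, 2

3 is the only step with nothing outstanding, so it goes first.
Now 4 and 1 have their prerequisites met. 4 is listed later, so 4 next.
That leaves 1 as the only ready step → 1.
2 needed 1, now all done → 2.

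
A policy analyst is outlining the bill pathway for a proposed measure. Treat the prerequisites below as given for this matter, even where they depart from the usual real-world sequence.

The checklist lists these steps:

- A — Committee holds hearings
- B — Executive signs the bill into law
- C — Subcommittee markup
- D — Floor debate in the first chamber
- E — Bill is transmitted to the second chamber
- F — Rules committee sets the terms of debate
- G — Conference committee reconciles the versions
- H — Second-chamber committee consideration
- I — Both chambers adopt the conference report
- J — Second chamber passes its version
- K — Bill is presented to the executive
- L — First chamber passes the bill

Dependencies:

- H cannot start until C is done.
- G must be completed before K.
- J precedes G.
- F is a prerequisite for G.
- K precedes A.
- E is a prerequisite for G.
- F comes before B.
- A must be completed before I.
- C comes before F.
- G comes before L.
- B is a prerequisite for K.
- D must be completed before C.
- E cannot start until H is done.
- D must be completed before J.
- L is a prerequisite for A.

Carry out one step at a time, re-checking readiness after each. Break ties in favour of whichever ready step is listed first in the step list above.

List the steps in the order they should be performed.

D is the only step with nothing outstanding, so it goes first.
Now C and J have their prerequisites met. C is listed earlier, so C next.
F, H and J are all available; F is listed earlier → F.
B, H and J are all available; B is listed earlier → B.
H and J are both available; H is listed earlier → H.
E now also ready, so the ready set is {E, J}; E is listed earlier → E.
J needed D, now all done → J.
G needed E, F and J, now all done → G.
Now K and L have their prerequisites met. K is listed earlier, so K next.
L is the only step now ready → L.
A needed K and L, now all done → A.
I is the only step now ready → I.

D, C, F, B, H, E, J, G, K, L, A, I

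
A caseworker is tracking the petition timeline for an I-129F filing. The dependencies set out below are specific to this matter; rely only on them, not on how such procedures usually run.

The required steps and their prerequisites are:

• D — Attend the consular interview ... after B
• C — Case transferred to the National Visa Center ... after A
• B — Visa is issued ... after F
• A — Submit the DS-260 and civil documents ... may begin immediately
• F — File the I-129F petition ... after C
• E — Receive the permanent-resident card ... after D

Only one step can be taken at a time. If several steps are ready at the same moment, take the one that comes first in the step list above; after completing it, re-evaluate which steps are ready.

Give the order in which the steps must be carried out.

A, C, F, B, D, E

Only A has no prerequisites, so it is first.
C needed A, now all done → C.
F needed C, now all done → F.
That leaves B as the only ready step → B.
Next only D has its prerequisites met → D.
E needed D, now all done → E.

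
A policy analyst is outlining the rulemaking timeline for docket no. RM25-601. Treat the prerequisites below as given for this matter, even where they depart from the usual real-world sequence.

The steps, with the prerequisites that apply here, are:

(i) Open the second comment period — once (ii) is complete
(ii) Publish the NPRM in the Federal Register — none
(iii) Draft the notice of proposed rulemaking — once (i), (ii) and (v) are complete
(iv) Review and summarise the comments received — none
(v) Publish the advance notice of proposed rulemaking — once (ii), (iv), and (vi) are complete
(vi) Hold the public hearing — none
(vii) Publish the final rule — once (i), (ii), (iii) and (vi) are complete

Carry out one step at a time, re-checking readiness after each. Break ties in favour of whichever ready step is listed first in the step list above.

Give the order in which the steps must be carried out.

Nothing is required for (ii), (iv) and (vi). (ii) is listed earlier → (ii) first.
(i) now also ready, so the ready set is {(i), (iv), (vi)}; (i) is listed earlier → (i).
Ready: (iv) and (vi). (iv) is listed earlier → (iv).
Next only (vi) has its prerequisites met → (vi).
(v) is the only step now ready → (v).
(iii) needed (i), (ii) and (v), now all done → (iii).
(vii) needed (i), (ii), (iii) and (vi), now all done → (vii).

(ii) → (i) → (iv) → (vi) → (v) → (iii) → (vii)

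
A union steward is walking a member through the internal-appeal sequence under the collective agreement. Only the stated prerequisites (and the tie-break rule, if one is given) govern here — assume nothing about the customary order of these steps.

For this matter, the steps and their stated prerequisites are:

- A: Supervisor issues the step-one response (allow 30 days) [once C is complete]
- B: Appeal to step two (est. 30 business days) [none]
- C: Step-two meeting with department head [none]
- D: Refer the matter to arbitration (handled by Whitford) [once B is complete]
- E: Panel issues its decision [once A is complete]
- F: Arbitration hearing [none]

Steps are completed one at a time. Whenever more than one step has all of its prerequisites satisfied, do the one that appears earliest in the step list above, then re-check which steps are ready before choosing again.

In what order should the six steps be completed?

B, C, A, D, E, F

B, C and F have no prerequisites; B is listed earlier, so B is first.
Now C, D and F have their prerequisites met. C is listed earlier, so C next.
Ready: A, D and F. A is listed earlier → A.
Now D, E and F have their prerequisites met. D is listed earlier, so D next.
Ready: E and F. E is listed earlier → E.
That leaves F as the only ready step → F.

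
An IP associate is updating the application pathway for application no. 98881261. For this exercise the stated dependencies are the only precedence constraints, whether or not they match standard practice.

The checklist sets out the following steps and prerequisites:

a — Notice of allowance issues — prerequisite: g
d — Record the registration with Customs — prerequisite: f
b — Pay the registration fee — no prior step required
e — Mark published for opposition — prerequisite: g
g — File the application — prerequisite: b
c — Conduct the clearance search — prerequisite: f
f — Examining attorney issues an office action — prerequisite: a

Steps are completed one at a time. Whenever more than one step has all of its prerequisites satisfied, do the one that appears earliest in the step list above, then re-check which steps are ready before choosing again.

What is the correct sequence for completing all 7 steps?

b → g → a → e → f → d → c

Only b has no prerequisites, so it is first.
g is the only step now ready → g.
Now a and e have their prerequisites met. a is listed earlier, so a next.
Ready: e and f. e is listed earlier → e.
f needed a, now all done → f.
Now d and c have their prerequisites met. d is listed earlier, so d next.
Next only c has its prerequisites met → c.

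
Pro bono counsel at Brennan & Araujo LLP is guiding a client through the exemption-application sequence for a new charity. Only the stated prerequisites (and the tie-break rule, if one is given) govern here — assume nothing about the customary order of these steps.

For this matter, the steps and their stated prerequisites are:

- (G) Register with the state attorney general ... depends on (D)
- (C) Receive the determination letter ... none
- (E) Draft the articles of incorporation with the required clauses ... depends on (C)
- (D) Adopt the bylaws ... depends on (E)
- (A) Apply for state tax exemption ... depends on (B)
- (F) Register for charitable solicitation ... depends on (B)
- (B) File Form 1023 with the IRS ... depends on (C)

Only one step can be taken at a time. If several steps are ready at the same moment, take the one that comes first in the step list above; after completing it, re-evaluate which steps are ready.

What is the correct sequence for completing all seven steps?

(C), (E), (D), (G), (B), (A), (F)

(C) is the only step with nothing outstanding, so it goes first.
(E) and (B) are both available; (E) is listed earlier → (E).
Now (D) and (B) have their prerequisites met. (D) is listed earlier, so (D) next.
(G) now also ready, so the ready set is {(G), (B)}; (G) is listed earlier → (G).
(B) needed (C), now all done → (B).
Now (A) and (F) have their prerequisites met. (A) is listed earlier, so (A) next.
That leaves (F) as the only ready step → (F).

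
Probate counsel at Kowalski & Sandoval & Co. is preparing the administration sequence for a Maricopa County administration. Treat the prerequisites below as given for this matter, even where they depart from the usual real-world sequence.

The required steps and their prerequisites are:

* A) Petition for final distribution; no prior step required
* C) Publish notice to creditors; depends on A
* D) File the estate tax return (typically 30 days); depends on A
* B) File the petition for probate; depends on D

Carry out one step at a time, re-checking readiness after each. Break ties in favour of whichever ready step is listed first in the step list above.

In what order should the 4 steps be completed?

A, C, D, B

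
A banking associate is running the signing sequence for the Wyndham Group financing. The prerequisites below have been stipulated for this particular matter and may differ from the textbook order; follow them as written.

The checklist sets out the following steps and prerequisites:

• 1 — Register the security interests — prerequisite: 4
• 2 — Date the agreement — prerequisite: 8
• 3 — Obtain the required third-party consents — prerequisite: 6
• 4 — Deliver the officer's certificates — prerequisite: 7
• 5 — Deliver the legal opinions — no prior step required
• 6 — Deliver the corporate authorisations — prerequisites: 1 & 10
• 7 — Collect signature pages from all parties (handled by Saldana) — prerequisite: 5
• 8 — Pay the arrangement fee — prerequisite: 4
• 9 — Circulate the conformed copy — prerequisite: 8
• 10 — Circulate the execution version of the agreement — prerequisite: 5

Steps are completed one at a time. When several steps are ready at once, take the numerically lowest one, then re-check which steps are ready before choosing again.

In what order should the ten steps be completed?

5 7 4 1 8 2 9 10 6 3

5 is the only step with nothing outstanding, so it goes first.
Now 7 and 10 have their prerequisites met. 7 has the earlier label, so 7 next.
4 and 10 are both available; 4 has the earlier label → 4.
Now 1, 8 and 10 have their prerequisites met. 1 has the earlier label, so 1 next.
8 and 10 are both available; 8 has the earlier label → 8.
Now 2, 9 and 10 have their prerequisites met. 2 has the earlier label, so 2 next.
Ready: 9 and 10. 9 has the earlier label → 9.
10 needed 5, now all done → 10.
Next only 6 has its prerequisites met → 6.
Next only 3 has its prerequisites met → 3.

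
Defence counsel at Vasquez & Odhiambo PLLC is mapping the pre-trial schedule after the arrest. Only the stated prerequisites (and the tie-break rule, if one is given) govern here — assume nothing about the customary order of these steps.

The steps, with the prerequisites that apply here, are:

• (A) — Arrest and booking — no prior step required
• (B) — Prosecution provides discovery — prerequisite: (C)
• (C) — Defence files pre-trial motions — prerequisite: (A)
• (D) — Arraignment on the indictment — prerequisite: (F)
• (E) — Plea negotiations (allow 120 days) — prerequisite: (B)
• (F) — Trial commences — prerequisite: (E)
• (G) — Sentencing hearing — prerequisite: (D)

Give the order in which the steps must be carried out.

(A), (C), (B), (E), (F), (D), (G)

(A) is the only step with nothing outstanding, so it goes first.
(C) is the only step now ready → (C).
(B) needed (C), now all done → (B).
(E) needed (B), now all done → (E).
That leaves (F) as the only ready step → (F).
That leaves (D) as the only ready step → (D).
(G) is the only step now ready → (G).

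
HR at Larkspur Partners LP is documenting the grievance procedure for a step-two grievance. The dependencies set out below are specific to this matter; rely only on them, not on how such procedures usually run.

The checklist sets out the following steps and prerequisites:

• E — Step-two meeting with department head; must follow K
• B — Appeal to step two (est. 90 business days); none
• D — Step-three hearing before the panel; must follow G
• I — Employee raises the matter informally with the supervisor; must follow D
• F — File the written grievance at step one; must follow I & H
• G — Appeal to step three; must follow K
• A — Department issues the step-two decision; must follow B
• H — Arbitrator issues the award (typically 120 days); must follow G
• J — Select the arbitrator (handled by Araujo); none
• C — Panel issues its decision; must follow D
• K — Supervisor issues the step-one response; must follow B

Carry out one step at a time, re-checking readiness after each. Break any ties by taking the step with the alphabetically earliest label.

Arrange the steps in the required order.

B A J K E G D C H I F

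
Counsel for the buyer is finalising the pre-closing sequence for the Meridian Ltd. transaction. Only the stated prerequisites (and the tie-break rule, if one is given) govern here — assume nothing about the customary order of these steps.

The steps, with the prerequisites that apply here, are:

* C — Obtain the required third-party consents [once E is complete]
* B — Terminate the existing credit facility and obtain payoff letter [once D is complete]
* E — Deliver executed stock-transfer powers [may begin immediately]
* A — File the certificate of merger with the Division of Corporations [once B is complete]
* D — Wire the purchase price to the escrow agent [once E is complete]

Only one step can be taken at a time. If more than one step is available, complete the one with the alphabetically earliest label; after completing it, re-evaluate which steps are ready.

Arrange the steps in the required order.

E, C, D, B, A

E is the only step with nothing outstanding, so it goes first.
Ready: C and D. C has the earlier label → C.
That leaves D as the only ready step → D.
B is the only step now ready → B.
A needed B, now all done → A.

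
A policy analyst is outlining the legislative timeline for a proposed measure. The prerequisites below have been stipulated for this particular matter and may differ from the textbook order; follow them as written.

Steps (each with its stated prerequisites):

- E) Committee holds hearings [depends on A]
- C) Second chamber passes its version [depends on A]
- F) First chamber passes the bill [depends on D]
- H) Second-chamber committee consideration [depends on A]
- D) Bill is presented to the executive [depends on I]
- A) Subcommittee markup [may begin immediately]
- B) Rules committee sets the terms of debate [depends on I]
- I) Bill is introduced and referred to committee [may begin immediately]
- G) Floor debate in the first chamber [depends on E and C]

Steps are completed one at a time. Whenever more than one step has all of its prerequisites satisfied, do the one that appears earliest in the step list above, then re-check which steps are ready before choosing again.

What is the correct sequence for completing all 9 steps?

A and I have no prerequisites; A is listed earlier, so A is first.
Now E, C, H and I have their prerequisites met. E is listed earlier, so E next.
Ready: C, H and I. C is listed earlier → C.
Now H, I and G have their prerequisites met. H is listed earlier, so H next.
Ready: I and G. I is listed earlier → I.
D and B now also ready, so the ready set is {D, B, G}; D is listed earlier → D.
F now also ready, so the ready set is {F, B, G}; F is listed earlier → F.
Now B and G have their prerequisites met. B is listed earlier, so B next.
G needed E and C, now all done → G.

A, E, C, H, I, D, F, B, G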